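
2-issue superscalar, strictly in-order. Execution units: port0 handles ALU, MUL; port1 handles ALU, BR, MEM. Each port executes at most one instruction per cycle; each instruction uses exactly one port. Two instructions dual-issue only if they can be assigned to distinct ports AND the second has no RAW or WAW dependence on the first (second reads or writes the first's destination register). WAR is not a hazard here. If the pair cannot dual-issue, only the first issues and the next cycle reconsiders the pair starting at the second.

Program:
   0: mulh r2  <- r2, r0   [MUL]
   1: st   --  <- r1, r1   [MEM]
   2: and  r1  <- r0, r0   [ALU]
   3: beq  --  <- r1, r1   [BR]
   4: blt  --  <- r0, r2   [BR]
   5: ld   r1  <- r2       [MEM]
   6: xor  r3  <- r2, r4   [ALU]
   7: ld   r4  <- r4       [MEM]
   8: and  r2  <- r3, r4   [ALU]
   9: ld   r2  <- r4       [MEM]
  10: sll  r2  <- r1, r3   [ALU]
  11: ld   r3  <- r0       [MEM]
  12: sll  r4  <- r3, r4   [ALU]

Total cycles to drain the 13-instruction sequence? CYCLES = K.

CYCLES = 10

t=0 i0,i1:mulh/st ; 2-wide
t=1 i2:and ; RAW r1
t=2 i3:beq ; no-port BR/BR
t=3 i4:blt ; no-port BR/MEM
t=4 i5,i6:ld/xor ; 2-wide
t=5 i7:ld ; RAW r4
t=6 i8:and ; WAW r2
t=7 i9:ld ; WAW r2
t=8 i10,i11:sll/ld ; 2-wide
t=9 i12:sll ; tail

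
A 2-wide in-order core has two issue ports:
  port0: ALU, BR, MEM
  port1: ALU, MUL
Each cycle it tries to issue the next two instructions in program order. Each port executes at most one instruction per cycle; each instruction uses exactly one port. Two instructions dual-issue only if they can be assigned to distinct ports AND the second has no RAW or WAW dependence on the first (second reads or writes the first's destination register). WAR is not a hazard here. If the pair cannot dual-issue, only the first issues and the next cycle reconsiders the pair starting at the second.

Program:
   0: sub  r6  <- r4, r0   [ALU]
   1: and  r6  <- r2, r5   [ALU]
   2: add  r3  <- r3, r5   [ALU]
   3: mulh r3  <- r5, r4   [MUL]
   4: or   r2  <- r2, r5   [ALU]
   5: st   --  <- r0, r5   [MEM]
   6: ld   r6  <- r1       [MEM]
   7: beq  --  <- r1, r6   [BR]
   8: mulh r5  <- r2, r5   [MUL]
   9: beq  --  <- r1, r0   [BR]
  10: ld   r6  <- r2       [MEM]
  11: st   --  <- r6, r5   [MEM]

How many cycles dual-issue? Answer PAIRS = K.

PAIRS = 3

c0: i0 sub.ALU  WAW r6
c1: i1&i2 and.ALU;add.ALU  dual
c2: i3&i4 mulh.MUL;or.ALU  dual
c3: i5 st.MEM  no-port MEM/MEM
c4: i6 ld.MEM  no-port MEM/BR
c5: i7&i8 beq.BR;mulh.MUL  dual
c6: i9 beq.BR  no-port BR/MEM
c7: i10 ld.MEM  no-port MEM/MEM
c8: i11 st.MEM  tail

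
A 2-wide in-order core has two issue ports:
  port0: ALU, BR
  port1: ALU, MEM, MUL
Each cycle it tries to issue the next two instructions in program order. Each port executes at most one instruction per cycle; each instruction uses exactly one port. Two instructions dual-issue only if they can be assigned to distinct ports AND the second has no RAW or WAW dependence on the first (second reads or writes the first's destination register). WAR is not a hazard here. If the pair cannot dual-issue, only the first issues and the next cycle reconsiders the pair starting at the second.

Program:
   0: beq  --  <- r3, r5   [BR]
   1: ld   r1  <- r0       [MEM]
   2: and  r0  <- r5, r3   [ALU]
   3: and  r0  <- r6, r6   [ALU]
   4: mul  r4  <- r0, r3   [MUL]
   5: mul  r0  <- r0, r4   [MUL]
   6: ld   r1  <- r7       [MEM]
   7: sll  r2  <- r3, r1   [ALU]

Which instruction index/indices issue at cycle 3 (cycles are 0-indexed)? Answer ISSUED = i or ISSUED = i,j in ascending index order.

0. beq;ld @i0&i1  | pair
1. and @i2  | WAW r0
2. and @i3  | RAW r0
3. mul @i4  | no-port MUL/MUL
4. mul @i5  | no-port MUL/MEM
5. ld @i6  | RAW r1
6. sll @i7  | tail

ISSUED = 4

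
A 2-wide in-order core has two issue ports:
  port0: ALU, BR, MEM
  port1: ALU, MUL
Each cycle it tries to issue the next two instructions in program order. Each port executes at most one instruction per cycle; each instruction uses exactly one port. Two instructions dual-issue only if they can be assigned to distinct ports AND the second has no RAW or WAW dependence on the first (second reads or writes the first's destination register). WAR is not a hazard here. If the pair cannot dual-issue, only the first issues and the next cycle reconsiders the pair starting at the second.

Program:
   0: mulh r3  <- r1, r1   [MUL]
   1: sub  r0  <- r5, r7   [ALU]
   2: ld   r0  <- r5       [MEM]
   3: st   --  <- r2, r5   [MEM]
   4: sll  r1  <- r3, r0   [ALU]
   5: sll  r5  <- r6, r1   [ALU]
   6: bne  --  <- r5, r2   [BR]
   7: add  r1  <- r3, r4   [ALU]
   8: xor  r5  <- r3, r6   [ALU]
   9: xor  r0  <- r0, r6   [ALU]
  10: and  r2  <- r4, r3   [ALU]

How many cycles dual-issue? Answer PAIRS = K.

PAIRS = 4

t=0 i0,i1:mulh.MUL+sub.ALU ; dual
t=1 i2:ld.MEM ; no-port MEM/MEM
t=2 i3,i4:st.MEM+sll.ALU ; dual
t=3 i5:sll.ALU ; RAW r5
t=4 i6,i7:bne.BR+add.ALU ; dual
t=5 i8,i9:xor.ALU+xor.ALU ; dual
t=6 i10:and.ALU ; tail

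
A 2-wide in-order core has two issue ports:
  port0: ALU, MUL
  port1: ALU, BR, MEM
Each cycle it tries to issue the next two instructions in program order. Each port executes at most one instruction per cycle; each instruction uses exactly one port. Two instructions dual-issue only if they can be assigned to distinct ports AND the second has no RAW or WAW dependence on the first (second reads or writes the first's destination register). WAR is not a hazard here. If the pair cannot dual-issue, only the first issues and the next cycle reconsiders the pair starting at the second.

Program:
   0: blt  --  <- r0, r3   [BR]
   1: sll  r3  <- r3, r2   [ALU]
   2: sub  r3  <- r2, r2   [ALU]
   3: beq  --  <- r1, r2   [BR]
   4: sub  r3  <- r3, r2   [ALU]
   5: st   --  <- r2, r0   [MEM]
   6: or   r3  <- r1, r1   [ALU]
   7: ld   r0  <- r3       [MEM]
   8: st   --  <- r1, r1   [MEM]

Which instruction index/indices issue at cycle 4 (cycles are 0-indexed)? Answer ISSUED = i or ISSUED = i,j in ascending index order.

ISSUED = 7

c0: i0,i1 blt.BR;sll.ALU  dual
c1: i2,i3 sub.ALU;beq.BR  dual
c2: i4,i5 sub.ALU;st.MEM  dual
c3: i6 or.ALU  RAW r3
c4: i7 ld.MEM  no-port MEM/MEM
c5: i8 st.MEM  tail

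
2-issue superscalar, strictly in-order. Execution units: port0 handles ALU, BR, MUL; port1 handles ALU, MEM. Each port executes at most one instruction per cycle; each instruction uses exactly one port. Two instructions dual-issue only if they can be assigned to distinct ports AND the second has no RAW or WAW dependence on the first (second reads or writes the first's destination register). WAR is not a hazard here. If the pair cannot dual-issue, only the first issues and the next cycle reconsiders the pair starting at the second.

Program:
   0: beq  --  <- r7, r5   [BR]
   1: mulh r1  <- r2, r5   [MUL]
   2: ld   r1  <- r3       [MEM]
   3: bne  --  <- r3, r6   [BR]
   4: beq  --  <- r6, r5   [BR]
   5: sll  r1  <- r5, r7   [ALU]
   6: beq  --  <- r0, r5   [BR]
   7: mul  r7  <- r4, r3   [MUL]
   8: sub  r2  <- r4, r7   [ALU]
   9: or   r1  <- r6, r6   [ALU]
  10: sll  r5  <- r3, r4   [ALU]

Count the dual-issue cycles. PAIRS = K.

#0 head=0: beq.BR i0 no-port BR/MUL
#1 head=1: mulh.MUL i1 WAW r1
#2 head=2: ld.MEM;bne.BR i2/i3 dual
#3 head=4: beq.BR;sll.ALU i4/i5 dual
#4 head=6: beq.BR i6 no-port BR/MUL
#5 head=7: mul.MUL i7 RAW r7
#6 head=8: sub.ALU;or.ALU i8/i9 dual
#7 head=10: sll.ALU i10 tail

PAIRS = 3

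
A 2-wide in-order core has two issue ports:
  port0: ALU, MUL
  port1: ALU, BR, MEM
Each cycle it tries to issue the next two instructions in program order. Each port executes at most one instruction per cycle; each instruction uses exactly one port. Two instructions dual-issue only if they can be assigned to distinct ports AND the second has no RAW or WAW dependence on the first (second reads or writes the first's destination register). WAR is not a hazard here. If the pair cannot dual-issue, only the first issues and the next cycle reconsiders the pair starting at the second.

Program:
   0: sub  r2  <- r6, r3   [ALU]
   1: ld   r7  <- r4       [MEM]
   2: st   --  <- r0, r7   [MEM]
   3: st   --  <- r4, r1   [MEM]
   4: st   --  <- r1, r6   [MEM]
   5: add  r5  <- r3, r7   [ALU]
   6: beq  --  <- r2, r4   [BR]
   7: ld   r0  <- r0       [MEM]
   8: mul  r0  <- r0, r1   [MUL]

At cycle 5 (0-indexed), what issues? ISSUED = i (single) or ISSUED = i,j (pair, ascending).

ISSUED = 7

  cy0 -> i0,i1 (sub ld) 2-wide
  cy1 -> i2 (st) no-port MEM/MEM
  cy2 -> i3 (st) no-port MEM/MEM
  cy3 -> i4,i5 (st add) 2-wide
  cy4 -> i6 (beq) no-port BR/MEM
  cy5 -> i7 (ld) RAW+WAW r0
  cy6 -> i8 (mul) tail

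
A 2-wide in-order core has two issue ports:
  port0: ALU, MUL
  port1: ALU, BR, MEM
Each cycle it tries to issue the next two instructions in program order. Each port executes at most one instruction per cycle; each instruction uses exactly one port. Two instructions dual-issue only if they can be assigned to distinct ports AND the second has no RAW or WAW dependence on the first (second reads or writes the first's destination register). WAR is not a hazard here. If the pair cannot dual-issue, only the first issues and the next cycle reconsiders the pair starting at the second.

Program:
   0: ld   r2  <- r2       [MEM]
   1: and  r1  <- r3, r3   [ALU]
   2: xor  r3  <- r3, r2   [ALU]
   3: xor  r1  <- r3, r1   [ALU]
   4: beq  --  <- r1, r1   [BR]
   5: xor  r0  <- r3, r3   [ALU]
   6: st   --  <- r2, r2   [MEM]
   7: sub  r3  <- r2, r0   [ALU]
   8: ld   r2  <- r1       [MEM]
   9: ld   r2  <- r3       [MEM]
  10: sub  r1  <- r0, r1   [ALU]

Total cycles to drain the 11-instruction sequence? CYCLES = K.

CYCLES = 7

#0 head=0: ld.MEM;and.ALU i0+i1 dual
#1 head=2: xor.ALU i2 RAW r3
#2 head=3: xor.ALU i3 RAW r1
#3 head=4: beq.BR;xor.ALU i4+i5 dual
#4 head=6: st.MEM;sub.ALU i6+i7 dual
#5 head=8: ld.MEM i8 no-port MEM/MEM
#6 head=9: ld.MEM;sub.ALU i9+i10 dual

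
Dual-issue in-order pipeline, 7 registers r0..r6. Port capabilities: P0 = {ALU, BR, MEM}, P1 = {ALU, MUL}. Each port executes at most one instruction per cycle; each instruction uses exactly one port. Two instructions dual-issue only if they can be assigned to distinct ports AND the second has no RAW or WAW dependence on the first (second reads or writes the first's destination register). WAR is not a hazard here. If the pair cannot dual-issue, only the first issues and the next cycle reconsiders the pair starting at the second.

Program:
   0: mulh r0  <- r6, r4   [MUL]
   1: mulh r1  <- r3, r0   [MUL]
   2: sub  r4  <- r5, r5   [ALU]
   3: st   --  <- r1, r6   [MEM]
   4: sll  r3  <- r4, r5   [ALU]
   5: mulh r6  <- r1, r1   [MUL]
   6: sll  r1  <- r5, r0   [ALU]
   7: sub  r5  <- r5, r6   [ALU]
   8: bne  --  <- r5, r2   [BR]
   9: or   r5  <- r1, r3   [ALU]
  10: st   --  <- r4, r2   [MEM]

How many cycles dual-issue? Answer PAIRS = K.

  cy0 -> i0 (mulh.MUL) no-port MUL/MUL
  cy1 -> i1/i2 (mulh.MUL;sub.ALU) 2-wide
  cy2 -> i3/i4 (st.MEM;sll.ALU) 2-wide
  cy3 -> i5/i6 (mulh.MUL;sll.ALU) 2-wide
  cy4 -> i7 (sub.ALU) RAW r5
  cy5 -> i8/i9 (bne.BR;or.ALU) 2-wide
  cy6 -> i10 (st.MEM) tail

PAIRS = 4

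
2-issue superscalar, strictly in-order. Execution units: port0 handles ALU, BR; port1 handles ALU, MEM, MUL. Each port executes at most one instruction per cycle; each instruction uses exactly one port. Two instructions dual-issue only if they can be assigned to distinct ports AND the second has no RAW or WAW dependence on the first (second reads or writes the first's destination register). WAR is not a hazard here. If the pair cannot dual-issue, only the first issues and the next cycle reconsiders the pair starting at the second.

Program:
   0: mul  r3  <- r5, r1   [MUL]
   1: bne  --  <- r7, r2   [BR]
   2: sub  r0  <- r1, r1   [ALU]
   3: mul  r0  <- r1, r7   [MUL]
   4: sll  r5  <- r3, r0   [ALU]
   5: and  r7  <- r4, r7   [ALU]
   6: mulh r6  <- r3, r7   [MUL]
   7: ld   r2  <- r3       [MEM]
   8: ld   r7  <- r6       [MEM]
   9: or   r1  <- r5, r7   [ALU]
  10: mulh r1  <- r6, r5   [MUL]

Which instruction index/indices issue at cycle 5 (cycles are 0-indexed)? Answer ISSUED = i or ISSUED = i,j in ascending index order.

ISSUED = 7

  cy0 -> i0,i1 (mul.MUL+bne.BR) 2-wide
  cy1 -> i2 (sub.ALU) WAW r0
  cy2 -> i3 (mul.MUL) RAW r0
  cy3 -> i4,i5 (sll.ALU+and.ALU) 2-wide
  cy4 -> i6 (mulh.MUL) no-port MUL/MEM
  cy5 -> i7 (ld.MEM) no-port MEM/MEM
  cy6 -> i8 (ld.MEM) RAW r7
  cy7 -> i9 (or.ALU) WAW r1
  cy8 -> i10 (mulh.MUL) tail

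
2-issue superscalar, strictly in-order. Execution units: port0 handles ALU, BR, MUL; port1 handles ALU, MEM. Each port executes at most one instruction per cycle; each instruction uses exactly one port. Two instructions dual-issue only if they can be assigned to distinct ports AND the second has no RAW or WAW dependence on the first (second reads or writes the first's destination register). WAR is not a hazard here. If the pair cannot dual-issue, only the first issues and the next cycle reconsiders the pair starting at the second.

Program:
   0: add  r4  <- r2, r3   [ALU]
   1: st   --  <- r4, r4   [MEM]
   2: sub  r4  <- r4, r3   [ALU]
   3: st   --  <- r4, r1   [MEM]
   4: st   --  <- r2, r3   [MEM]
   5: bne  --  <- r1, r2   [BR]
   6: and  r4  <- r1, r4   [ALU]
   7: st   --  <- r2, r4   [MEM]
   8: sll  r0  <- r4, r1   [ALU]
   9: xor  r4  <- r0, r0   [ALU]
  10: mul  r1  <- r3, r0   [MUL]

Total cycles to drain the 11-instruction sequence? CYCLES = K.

  cy0 -> i0 (add) RAW r4
  cy1 -> i1,i2 (st sub) 2-wide
  cy2 -> i3 (st) no-port MEM/MEM
  cy3 -> i4,i5 (st bne) 2-wide
  cy4 -> i6 (and) RAW r4
  cy5 -> i7,i8 (st sll) 2-wide
  cy6 -> i9,i10 (xor mul) 2-wide

CYCLES = 7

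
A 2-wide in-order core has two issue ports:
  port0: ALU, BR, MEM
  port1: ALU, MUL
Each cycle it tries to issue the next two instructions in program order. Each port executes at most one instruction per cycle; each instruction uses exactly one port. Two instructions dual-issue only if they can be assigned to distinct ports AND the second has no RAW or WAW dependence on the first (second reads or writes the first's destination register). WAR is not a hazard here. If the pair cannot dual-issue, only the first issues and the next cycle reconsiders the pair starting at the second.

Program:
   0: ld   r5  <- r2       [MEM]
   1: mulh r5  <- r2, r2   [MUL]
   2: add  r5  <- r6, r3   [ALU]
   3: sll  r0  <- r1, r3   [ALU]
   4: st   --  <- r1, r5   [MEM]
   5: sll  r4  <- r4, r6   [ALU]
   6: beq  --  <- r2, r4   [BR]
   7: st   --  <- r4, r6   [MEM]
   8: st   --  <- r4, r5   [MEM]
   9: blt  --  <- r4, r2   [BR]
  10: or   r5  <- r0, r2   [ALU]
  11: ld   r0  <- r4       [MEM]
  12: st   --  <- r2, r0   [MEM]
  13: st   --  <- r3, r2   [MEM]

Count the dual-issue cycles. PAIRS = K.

PAIRS = 3

#0 head=0: ld.MEM i0 WAW r5
#1 head=1: mulh.MUL i1 WAW r5
#2 head=2: add.ALU sll.ALU i2/i3 pair
#3 head=4: st.MEM sll.ALU i4/i5 pair
#4 head=6: beq.BR i6 no-port BR/MEM
#5 head=7: st.MEM i7 no-port MEM/MEM
#6 head=8: st.MEM i8 no-port MEM/BR
#7 head=9: blt.BR or.ALU i9/i10 pair
#8 head=11: ld.MEM i11 no-port MEM/MEM
#9 head=12: st.MEM i12 no-port MEM/MEM
#10 head=13: st.MEM i13 tail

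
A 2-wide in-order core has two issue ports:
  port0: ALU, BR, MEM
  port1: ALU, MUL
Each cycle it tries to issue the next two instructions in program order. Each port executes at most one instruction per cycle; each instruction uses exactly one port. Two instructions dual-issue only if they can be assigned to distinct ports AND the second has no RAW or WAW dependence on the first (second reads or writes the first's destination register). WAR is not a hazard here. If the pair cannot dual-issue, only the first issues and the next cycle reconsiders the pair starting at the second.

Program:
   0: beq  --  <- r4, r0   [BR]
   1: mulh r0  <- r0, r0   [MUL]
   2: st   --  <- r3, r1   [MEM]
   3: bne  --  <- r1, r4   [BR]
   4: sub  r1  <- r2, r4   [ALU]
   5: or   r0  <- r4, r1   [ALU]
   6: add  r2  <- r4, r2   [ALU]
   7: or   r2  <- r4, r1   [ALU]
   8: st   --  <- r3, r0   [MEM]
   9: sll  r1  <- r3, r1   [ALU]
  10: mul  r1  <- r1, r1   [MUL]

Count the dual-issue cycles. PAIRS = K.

PAIRS = 4

  cy0 -> i0/i1 (beq.BR/mulh.MUL) 2-wide
  cy1 -> i2 (st.MEM) no-port MEM/BR
  cy2 -> i3/i4 (bne.BR/sub.ALU) 2-wide
  cy3 -> i5/i6 (or.ALU/add.ALU) 2-wide
  cy4 -> i7/i8 (or.ALU/st.MEM) 2-wide
  cy5 -> i9 (sll.ALU) RAW+WAW r1
  cy6 -> i10 (mul.MUL) tail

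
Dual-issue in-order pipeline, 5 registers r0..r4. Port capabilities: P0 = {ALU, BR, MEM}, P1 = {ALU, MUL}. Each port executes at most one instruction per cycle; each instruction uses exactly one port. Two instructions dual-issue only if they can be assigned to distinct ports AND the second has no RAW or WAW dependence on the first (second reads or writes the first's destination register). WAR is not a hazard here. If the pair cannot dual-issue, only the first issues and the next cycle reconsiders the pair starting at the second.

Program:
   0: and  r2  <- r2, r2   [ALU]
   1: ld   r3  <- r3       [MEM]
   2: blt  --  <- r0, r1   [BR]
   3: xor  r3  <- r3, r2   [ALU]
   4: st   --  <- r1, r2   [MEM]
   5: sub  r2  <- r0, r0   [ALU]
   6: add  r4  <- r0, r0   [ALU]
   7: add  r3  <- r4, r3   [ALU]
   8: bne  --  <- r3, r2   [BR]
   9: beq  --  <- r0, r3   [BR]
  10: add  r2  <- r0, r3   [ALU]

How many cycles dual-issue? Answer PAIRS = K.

PAIRS = 4

c0: i0&i1 and.ALU+ld.MEM  2-wide
c1: i2&i3 blt.BR+xor.ALU  2-wide
c2: i4&i5 st.MEM+sub.ALU  2-wide
c3: i6 add.ALU  RAW r4
c4: i7 add.ALU  RAW r3
c5: i8 bne.BR  no-port BR/BR
c6: i9&i10 beq.BR+add.ALU  2-wide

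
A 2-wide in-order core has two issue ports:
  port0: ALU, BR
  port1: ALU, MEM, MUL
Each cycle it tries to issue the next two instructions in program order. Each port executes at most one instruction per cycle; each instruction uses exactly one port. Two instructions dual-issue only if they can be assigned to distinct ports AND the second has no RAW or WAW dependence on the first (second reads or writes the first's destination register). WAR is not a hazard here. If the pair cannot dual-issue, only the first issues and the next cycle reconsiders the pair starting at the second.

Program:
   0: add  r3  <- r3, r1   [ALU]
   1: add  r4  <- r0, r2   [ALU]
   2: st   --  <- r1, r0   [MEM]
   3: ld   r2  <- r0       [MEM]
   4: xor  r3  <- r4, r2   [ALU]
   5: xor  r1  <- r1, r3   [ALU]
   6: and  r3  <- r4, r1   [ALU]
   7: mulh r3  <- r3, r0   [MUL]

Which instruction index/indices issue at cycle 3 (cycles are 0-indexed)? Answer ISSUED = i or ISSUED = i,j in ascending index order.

ISSUED = 4

t=0 i0&i1:add.ALU;add.ALU ; pair
t=1 i2:st.MEM ; no-port MEM/MEM
t=2 i3:ld.MEM ; RAW r2
t=3 i4:xor.ALU ; RAW r3
t=4 i5:xor.ALU ; RAW r1
t=5 i6:and.ALU ; RAW+WAW r3
t=6 i7:mulh.MUL ; tail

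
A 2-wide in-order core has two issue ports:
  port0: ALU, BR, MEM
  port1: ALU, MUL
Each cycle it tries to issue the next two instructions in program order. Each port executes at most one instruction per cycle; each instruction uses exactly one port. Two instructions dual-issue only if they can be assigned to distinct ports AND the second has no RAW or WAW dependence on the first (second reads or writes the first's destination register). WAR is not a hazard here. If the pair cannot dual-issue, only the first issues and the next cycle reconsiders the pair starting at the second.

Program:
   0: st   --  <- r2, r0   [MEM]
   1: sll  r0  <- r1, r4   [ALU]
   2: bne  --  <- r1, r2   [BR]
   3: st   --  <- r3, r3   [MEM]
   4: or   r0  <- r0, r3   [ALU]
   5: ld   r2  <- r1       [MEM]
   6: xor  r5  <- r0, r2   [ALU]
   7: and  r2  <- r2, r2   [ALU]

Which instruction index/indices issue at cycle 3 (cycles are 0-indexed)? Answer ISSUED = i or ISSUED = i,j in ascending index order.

ISSUED = 5

0. st sll @i0,i1  | dual
1. bne @i2  | no-port BR/MEM
2. st or @i3,i4  | dual
3. ld @i5  | RAW r2
4. xor and @i6,i7  | dual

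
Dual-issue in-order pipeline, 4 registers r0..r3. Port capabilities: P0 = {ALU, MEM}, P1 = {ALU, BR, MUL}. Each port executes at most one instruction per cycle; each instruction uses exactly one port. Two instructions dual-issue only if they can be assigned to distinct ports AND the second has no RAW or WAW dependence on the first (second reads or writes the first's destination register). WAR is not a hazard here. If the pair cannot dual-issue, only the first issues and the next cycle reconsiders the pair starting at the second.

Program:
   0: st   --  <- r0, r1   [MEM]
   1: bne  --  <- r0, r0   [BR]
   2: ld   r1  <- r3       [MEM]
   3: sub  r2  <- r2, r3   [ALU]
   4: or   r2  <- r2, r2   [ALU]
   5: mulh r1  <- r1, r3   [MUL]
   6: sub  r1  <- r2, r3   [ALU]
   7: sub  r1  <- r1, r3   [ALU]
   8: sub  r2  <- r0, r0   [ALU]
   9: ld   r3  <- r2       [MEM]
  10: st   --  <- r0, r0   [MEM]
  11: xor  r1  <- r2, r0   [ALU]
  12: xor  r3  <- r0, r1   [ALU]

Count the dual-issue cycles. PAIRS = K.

PAIRS = 5

[0] i0/i1  st.MEM/bne.BR  -- dual
[1] i2/i3  ld.MEM/sub.ALU  -- dual
[2] i4/i5  or.ALU/mulh.MUL  -- dual
[3] i6  sub.ALU  -- RAW+WAW r1
[4] i7/i8  sub.ALU/sub.ALU  -- dual
[5] i9  ld.MEM  -- no-port MEM/MEM
[6] i10/i11  st.MEM/xor.ALU  -- dual
[7] i12  xor.ALU  -- tail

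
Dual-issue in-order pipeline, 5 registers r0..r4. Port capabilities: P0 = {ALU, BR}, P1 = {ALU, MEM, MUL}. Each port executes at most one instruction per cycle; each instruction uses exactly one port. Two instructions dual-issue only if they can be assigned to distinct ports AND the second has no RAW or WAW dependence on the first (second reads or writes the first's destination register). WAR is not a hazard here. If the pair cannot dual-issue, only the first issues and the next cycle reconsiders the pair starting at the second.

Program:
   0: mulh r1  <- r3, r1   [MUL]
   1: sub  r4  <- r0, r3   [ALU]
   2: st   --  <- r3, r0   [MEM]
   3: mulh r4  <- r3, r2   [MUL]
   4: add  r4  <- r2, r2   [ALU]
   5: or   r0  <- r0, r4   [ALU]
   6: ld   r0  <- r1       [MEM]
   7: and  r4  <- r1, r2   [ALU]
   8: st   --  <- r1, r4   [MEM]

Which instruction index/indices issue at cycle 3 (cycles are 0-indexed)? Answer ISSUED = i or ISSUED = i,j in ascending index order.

ISSUED = 4

c0: i0/i1 mulh sub  dual
c1: i2 st  no-port MEM/MUL
c2: i3 mulh  WAW r4
c3: i4 add  RAW r4
c4: i5 or  WAW r0
c5: i6/i7 ld and  dual
c6: i8 st  tail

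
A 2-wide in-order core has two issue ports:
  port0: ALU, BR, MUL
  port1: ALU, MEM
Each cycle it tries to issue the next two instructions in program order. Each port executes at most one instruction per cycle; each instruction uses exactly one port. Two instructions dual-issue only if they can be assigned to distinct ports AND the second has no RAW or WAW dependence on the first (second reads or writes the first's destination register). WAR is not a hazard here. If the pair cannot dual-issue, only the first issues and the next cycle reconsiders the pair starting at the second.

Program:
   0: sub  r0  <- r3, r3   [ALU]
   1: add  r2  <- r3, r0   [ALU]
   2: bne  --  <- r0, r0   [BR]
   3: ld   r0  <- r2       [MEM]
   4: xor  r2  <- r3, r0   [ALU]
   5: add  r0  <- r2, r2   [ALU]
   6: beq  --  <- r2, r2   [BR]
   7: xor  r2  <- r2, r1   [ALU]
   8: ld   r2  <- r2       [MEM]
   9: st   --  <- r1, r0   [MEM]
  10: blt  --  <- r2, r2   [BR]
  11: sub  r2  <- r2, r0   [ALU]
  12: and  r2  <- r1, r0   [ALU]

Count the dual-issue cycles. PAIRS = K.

PAIRS = 3

c0: i0 sub.ALU  RAW r0
c1: i1/i2 add.ALU;bne.BR  2-wide
c2: i3 ld.MEM  RAW r0
c3: i4 xor.ALU  RAW r2
c4: i5/i6 add.ALU;beq.BR  2-wide
c5: i7 xor.ALU  RAW+WAW r2
c6: i8 ld.MEM  no-port MEM/MEM
c7: i9/i10 st.MEM;blt.BR  2-wide
c8: i11 sub.ALU  WAW r2
c9: i12 and.ALU  tail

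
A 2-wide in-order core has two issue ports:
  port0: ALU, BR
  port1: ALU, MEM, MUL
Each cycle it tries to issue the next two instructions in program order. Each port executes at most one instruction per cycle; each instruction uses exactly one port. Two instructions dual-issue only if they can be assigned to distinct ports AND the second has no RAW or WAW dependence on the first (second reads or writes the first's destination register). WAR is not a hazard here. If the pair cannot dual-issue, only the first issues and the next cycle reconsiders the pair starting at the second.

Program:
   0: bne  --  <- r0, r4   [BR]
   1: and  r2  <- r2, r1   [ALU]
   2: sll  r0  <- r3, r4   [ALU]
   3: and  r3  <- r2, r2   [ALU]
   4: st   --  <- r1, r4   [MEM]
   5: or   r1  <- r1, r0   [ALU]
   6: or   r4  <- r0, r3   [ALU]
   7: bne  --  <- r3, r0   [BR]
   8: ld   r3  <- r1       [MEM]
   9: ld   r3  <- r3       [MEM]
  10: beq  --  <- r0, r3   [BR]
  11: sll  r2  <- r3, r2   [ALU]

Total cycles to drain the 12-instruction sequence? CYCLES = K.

c0: i0&i1 bne+and  dual
c1: i2&i3 sll+and  dual
c2: i4&i5 st+or  dual
c3: i6&i7 or+bne  dual
c4: i8 ld  no-port MEM/MEM
c5: i9 ld  RAW r3
c6: i10&i11 beq+sll  dual

CYCLES = 7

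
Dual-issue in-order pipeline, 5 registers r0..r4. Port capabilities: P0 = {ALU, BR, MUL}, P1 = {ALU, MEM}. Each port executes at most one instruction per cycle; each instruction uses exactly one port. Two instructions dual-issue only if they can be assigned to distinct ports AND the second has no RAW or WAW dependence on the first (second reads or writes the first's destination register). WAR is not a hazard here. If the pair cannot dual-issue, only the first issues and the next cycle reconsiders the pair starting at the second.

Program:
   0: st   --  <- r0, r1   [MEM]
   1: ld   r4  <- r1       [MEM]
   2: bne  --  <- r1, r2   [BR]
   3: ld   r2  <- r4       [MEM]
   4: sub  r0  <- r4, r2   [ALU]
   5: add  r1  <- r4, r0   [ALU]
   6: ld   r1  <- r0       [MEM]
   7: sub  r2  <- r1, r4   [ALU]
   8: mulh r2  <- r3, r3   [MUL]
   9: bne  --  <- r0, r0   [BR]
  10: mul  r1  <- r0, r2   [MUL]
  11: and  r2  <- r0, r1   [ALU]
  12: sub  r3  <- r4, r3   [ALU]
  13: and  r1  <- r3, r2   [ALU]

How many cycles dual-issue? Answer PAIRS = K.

PAIRS = 2

t=0 i0:st ; no-port MEM/MEM
t=1 i1,i2:ld bne ; dual
t=2 i3:ld ; RAW r2
t=3 i4:sub ; RAW r0
t=4 i5:add ; WAW r1
t=5 i6:ld ; RAW r1
t=6 i7:sub ; WAW r2
t=7 i8:mulh ; no-port MUL/BR
t=8 i9:bne ; no-port BR/MUL
t=9 i10:mul ; RAW r1
t=10 i11,i12:and sub ; dual
t=11 i13:and ; tail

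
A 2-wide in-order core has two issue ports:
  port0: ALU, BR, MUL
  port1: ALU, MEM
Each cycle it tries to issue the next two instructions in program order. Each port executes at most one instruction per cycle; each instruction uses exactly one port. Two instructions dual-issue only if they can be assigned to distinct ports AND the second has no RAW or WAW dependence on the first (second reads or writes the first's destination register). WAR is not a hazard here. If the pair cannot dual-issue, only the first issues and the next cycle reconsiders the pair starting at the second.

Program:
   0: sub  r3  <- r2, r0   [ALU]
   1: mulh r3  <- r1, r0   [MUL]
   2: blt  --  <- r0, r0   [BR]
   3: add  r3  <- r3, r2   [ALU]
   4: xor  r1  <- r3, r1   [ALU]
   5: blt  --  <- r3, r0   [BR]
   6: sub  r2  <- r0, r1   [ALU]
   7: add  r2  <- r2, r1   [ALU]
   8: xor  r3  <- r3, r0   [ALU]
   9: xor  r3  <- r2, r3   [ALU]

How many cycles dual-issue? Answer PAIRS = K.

PAIRS = 3

[0] i0  sub  -- WAW r3
[1] i1  mulh  -- no-port MUL/BR
[2] i2/i3  blt add  -- pair
[3] i4/i5  xor blt  -- pair
[4] i6  sub  -- RAW+WAW r2
[5] i7/i8  add xor  -- pair
[6] i9  xor  -- tail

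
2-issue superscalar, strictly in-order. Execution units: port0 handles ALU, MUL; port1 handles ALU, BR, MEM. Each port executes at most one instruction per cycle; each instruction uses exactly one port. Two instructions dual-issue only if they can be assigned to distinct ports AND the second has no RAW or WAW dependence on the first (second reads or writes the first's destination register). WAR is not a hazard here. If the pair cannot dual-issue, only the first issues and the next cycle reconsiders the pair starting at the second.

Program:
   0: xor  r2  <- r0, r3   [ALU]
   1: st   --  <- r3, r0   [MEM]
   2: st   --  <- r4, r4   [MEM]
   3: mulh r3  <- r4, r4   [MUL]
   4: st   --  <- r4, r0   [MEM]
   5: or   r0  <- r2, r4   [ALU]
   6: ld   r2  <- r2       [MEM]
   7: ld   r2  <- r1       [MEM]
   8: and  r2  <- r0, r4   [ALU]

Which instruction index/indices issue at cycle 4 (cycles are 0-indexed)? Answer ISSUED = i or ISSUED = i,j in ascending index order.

t=0 i0&i1:xor.ALU;st.MEM ; 2-wide
t=1 i2&i3:st.MEM;mulh.MUL ; 2-wide
t=2 i4&i5:st.MEM;or.ALU ; 2-wide
t=3 i6:ld.MEM ; no-port MEM/MEM
t=4 i7:ld.MEM ; WAW r2
t=5 i8:and.ALU ; tail

ISSUED = 7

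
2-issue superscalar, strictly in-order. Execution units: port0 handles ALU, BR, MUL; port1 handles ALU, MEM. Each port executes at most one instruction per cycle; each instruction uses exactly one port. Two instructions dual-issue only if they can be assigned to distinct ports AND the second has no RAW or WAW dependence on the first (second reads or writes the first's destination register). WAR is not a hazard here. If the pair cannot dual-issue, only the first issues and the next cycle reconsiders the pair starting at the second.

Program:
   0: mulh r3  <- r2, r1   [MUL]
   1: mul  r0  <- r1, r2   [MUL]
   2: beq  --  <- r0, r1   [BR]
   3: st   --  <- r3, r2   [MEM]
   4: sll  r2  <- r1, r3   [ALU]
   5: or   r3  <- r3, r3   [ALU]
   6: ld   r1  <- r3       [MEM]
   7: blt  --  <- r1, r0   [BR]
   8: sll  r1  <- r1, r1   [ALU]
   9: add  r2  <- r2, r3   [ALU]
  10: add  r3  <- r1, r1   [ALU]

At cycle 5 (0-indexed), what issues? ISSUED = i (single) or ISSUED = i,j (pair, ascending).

[0] i0  mulh.MUL  -- no-port MUL/MUL
[1] i1  mul.MUL  -- no-port MUL/BR
[2] i2+i3  beq.BR st.MEM  -- dual
[3] i4+i5  sll.ALU or.ALU  -- dual
[4] i6  ld.MEM  -- RAW r1
[5] i7+i8  blt.BR sll.ALU  -- dual
[6] i9+i10  add.ALU add.ALU  -- dual

ISSUED = 7,8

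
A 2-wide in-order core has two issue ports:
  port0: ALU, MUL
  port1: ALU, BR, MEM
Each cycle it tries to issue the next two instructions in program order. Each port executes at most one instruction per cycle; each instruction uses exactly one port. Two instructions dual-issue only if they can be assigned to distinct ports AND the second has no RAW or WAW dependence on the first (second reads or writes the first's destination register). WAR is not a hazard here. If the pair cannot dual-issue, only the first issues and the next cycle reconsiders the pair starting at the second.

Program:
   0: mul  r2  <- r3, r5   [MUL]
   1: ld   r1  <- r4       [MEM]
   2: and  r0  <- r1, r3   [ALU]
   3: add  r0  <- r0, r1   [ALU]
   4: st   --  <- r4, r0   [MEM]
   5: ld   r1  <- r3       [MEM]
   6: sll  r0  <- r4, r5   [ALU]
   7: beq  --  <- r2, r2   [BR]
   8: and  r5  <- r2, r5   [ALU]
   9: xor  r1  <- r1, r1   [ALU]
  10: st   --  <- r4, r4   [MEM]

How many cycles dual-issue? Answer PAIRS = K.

c0: i0/i1 mul.MUL/ld.MEM  pair
c1: i2 and.ALU  RAW+WAW r0
c2: i3 add.ALU  RAW r0
c3: i4 st.MEM  no-port MEM/MEM
c4: i5/i6 ld.MEM/sll.ALU  pair
c5: i7/i8 beq.BR/and.ALU  pair
c6: i9/i10 xor.ALU/st.MEM  pair

PAIRS = 4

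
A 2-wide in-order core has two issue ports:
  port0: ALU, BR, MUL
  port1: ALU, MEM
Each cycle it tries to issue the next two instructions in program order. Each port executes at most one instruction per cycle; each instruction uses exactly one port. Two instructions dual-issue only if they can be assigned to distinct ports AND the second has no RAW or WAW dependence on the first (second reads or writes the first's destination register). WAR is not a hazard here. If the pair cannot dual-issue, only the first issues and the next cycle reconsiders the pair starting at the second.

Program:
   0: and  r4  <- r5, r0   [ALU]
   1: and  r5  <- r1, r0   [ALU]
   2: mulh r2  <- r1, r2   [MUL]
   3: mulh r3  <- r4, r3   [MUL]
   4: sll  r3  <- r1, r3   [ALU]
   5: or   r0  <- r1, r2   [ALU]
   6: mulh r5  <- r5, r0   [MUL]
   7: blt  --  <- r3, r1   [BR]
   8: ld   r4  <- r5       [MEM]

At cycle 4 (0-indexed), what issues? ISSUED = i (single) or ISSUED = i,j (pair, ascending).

[0] i0,i1  and+and  -- 2-wide
[1] i2  mulh  -- no-port MUL/MUL
[2] i3  mulh  -- RAW+WAW r3
[3] i4,i5  sll+or  -- 2-wide
[4] i6  mulh  -- no-port MUL/BR
[5] i7,i8  blt+ld  -- 2-wide

ISSUED = 6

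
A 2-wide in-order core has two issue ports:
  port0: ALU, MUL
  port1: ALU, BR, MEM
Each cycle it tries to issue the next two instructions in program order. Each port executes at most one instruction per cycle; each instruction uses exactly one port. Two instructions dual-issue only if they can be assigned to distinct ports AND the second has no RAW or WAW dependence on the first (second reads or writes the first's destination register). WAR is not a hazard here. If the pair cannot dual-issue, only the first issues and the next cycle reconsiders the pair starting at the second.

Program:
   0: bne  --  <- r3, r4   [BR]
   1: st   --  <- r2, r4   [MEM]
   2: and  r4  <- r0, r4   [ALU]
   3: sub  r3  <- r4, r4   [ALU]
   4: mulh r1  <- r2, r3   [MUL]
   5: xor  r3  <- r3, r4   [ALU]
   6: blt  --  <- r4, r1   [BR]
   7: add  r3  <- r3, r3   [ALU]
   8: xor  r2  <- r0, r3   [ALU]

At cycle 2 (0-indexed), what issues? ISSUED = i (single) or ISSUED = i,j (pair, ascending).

ISSUED = 3

[0] i0  bne.BR  -- no-port BR/MEM
[1] i1+i2  st.MEM/and.ALU  -- dual
[2] i3  sub.ALU  -- RAW r3
[3] i4+i5  mulh.MUL/xor.ALU  -- dual
[4] i6+i7  blt.BR/add.ALU  -- dual
[5] i8  xor.ALU  -- tail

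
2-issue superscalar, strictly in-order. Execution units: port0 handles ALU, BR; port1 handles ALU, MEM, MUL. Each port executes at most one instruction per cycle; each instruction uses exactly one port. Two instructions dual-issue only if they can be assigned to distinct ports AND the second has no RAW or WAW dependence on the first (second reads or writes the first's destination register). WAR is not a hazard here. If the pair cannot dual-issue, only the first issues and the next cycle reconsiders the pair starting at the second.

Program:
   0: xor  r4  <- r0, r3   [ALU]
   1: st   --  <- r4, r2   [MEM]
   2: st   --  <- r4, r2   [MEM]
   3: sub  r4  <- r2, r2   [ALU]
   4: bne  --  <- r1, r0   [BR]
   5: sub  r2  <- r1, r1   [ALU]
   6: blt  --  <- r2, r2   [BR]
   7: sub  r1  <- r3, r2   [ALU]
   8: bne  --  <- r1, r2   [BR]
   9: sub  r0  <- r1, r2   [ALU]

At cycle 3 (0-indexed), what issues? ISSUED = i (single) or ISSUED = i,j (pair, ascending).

[0] i0  xor  -- RAW r4
[1] i1  st  -- no-port MEM/MEM
[2] i2/i3  st;sub  -- dual
[3] i4/i5  bne;sub  -- dual
[4] i6/i7  blt;sub  -- dual
[5] i8/i9  bne;sub  -- dual

ISSUED = 4,5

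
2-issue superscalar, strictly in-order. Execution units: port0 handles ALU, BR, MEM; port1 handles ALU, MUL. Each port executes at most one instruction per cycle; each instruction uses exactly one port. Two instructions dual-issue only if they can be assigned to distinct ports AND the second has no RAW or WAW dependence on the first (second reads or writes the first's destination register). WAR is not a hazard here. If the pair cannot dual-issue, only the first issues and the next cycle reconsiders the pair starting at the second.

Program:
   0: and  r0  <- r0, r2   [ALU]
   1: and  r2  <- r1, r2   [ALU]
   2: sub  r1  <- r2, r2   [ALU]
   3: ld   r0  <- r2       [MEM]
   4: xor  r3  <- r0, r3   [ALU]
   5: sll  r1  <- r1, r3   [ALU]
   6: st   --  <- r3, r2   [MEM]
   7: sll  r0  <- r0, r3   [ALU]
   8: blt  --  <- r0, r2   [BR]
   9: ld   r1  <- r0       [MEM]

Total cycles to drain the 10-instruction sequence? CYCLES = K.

0. and/and @i0+i1  | dual
1. sub/ld @i2+i3  | dual
2. xor @i4  | RAW r3
3. sll/st @i5+i6  | dual
4. sll @i7  | RAW r0
5. blt @i8  | no-port BR/MEM
6. ld @i9  | tail

CYCLES = 7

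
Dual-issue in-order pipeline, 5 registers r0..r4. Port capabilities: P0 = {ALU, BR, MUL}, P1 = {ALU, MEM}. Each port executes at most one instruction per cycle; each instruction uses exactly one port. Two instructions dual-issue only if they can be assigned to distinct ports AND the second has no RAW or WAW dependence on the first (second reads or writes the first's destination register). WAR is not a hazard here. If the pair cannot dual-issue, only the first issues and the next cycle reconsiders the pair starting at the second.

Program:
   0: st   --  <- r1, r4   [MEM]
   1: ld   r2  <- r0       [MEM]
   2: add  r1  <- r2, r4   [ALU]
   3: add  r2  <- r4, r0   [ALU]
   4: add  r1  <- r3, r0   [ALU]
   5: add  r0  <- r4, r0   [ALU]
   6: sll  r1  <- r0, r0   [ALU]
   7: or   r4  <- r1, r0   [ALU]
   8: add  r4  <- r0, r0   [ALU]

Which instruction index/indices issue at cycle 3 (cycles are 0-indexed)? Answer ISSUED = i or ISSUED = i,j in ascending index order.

c0: i0 st  no-port MEM/MEM
c1: i1 ld  RAW r2
c2: i2+i3 add/add  pair
c3: i4+i5 add/add  pair
c4: i6 sll  RAW r1
c5: i7 or  WAW r4
c6: i8 add  tail

ISSUED = 4,5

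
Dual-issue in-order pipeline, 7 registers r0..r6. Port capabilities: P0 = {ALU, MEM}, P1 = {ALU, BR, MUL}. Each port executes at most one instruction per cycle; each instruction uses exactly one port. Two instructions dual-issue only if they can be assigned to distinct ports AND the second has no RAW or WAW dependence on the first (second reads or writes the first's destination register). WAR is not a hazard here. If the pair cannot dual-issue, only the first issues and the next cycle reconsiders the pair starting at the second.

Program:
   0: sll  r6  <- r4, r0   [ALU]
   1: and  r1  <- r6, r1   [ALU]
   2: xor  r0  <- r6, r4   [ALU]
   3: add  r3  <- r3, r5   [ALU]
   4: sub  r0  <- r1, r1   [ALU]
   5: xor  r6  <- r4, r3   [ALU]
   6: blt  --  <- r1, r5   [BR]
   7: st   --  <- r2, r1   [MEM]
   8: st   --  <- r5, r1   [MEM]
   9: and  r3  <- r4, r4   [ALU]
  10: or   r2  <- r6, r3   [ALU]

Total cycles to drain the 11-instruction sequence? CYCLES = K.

#0 head=0: sll.ALU i0 RAW r6
#1 head=1: and.ALU+xor.ALU i1,i2 pair
#2 head=3: add.ALU+sub.ALU i3,i4 pair
#3 head=5: xor.ALU+blt.BR i5,i6 pair
#4 head=7: st.MEM i7 no-port MEM/MEM
#5 head=8: st.MEM+and.ALU i8,i9 pair
#6 head=10: or.ALU i10 tail

CYCLES = 7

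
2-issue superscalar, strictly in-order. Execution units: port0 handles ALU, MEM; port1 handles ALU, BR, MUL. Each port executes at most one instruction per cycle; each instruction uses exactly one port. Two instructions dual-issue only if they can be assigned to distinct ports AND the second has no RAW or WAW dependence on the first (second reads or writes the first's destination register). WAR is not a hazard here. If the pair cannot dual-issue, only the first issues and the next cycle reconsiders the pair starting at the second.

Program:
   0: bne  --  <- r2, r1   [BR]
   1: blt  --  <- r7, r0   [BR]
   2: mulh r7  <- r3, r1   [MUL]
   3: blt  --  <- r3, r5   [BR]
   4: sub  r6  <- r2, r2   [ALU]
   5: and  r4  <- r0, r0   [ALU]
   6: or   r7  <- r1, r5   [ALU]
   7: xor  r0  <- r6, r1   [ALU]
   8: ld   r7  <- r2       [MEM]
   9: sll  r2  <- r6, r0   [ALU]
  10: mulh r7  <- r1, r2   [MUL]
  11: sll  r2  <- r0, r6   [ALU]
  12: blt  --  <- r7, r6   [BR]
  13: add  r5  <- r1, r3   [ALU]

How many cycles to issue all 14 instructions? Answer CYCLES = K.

CYCLES = 9

0. bne.BR @i0  | no-port BR/BR
1. blt.BR @i1  | no-port BR/MUL
2. mulh.MUL @i2  | no-port MUL/BR
3. blt.BR;sub.ALU @i3,i4  | dual
4. and.ALU;or.ALU @i5,i6  | dual
5. xor.ALU;ld.MEM @i7,i8  | dual
6. sll.ALU @i9  | RAW r2
7. mulh.MUL;sll.ALU @i10,i11  | dual
8. blt.BR;add.ALU @i12,i13  | dual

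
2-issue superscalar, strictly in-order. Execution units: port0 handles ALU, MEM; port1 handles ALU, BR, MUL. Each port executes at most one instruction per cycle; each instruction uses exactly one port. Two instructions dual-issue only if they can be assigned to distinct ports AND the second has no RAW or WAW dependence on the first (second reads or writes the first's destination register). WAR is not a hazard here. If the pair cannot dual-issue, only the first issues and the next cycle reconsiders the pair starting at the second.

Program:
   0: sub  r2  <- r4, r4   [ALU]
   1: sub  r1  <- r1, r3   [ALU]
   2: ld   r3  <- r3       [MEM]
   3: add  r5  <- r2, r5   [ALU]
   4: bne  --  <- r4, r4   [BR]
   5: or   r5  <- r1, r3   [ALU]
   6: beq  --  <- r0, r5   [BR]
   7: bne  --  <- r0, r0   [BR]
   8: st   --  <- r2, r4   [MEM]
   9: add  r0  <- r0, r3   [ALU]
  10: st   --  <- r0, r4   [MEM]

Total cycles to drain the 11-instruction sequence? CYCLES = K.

  cy0 -> i0&i1 (sub+sub) dual
  cy1 -> i2&i3 (ld+add) dual
  cy2 -> i4&i5 (bne+or) dual
  cy3 -> i6 (beq) no-port BR/BR
  cy4 -> i7&i8 (bne+st) dual
  cy5 -> i9 (add) RAW r0
  cy6 -> i10 (st) tail

CYCLES = 7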